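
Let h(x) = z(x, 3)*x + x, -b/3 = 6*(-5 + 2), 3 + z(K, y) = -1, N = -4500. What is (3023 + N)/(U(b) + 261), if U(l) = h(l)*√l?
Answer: 42833/149895 + 8862*√6/16655 ≈ 1.5891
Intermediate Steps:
z(K, y) = -4 (z(K, y) = -3 - 1 = -4)
b = 54 (b = -18*(-5 + 2) = -18*(-3) = -3*(-18) = 54)
h(x) = -3*x (h(x) = -4*x + x = -3*x)
U(l) = -3*l^(3/2) (U(l) = (-3*l)*√l = -3*l^(3/2))
(3023 + N)/(U(b) + 261) = (3023 - 4500)/(-486*√6 + 261) = -1477/(-486*√6 + 261) = -1477/(261 - 486*√6)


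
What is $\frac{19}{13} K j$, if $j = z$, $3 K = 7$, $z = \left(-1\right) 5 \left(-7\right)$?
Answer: $\frac{4655}{39} \approx 119.36$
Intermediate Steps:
$z = 35$ ($z = \left(-5\right) \left(-7\right) = 35$)
$K = \frac{7}{3}$ ($K = \frac{1}{3} \cdot 7 = \frac{7}{3} \approx 2.3333$)
$j = 35$
$\frac{19}{13} K j = \frac{19}{13} \cdot \frac{7}{3} \cdot 35 = \frac{133}{39} \cdot 35 = \frac{4655}{39}$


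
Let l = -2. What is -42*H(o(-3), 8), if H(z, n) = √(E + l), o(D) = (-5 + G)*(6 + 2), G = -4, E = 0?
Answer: -42*I*√2 ≈ -59.397*I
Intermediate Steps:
o(D) = -72 (o(D) = (-5 - 4)*(6 + 2) = -9*8 = -72)
H(z, n) = I*√2 (H(z, n) = √(0 - 2) = √(-2) = I*√2)
-42*H(o(-3), 8) = -42*I*√2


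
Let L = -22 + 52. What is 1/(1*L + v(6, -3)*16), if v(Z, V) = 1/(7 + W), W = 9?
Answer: 1/31 ≈ 0.032258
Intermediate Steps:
v(Z, V) = 1/16 (v(Z, V) = 1/(7 + 9) = 1/16)
L = 30
1/(1*L + v(6, -3)*16) = 1/(1*30 + (1/16)*16) = 1/(30 + 1) = 1/31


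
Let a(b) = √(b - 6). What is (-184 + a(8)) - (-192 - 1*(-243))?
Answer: -235 + √2 ≈ -233.59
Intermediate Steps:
a(b) = √(-6 + b)
(-184 + a(8)) - (-192 - 1*(-243)) = (-184 + √(-6 + 8)) - (-192 - 1*(-243)) = (-184 + √2) - (-192 + 243) = (-184 + √2) - 1*51 = (-184 + √2) - 51 = -235 + √2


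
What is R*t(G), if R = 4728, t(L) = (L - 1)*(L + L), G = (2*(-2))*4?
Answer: 2572032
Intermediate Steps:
G = -16 (G = -4*4 = -16)
t(L) = 2*L*(-1 + L) (t(L) = (-1 + L)*(2*L) = 2*L*(-1 + L))
R*t(G) = 4728*(2*(-16)*(-1 - 16)) = 4728*(2*(-16)*(-17)) = 4728*544 = 2572032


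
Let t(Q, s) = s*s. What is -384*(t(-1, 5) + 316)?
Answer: -130944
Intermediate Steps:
t(Q, s) = s²
-384*(t(-1, 5) + 316) = -384*(5² + 316) = -384*(25 + 316) = -384*341 = -130944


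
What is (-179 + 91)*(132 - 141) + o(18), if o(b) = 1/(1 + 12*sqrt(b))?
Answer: 2052071/2591 + 36*sqrt(2)/2591 ≈ 792.02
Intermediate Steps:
(-179 + 91)*(132 - 141) + o(18) = (-179 + 91)*(132 - 141) + 1/(1 + 12*sqrt(18)) = -88*(-9) + 1/(1 + 12*(3*sqrt(2))) = 792 + 1/(1 + 36*sqrt(2))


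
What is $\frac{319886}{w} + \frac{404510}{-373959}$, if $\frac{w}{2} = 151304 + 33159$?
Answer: $- \frac{14805003793}{68981599017} \approx -0.21462$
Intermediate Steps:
$w = 368926$ ($w = 2 \left(151304 + 33159\right) = 2 \cdot 184463 = 368926$)
$\frac{319886}{w} + \frac{404510}{-373959} = \frac{319886}{368926} + \frac{404510}{-373959} = 319886 \cdot \frac{1}{368926} + 404510 \left(- \frac{1}{373959}\right) = \frac{159943}{184463} - \frac{404510}{373959} = - \frac{14805003793}{68981599017}$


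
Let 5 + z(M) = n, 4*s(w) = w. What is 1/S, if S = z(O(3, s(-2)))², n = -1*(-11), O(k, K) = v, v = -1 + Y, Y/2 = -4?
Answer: 1/36 ≈ 0.027778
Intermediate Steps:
Y = -8 (Y = 2*(-4) = -8)
s(w) = w/4
v = -9 (v = -1 - 8 = -9)
O(k, K) = -9
n = 11
z(M) = 6 (z(M) = -5 + 11 = 6)
S = 36 (S = 6² = 36)
1/S = 1/36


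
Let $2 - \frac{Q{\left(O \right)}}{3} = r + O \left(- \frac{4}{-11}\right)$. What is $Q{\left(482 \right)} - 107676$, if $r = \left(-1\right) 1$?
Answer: $- \frac{1190121}{11} \approx -1.0819 \cdot 10^{5}$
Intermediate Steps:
$r = -1$
$Q{\left(O \right)} = 9 - \frac{12 O}{11}$ ($Q{\left(O \right)} = 6 - 3 \left(-1 + O \left(- \frac{4}{-11}\right)\right) = 6 - 3 \left(-1 + O \left(\left(-4\right) \left(- \frac{1}{11}\right)\right)\right) = 6 - 3 \left(-1 + O \frac{4}{11}\right) = 6 - 3 \left(-1 + \frac{4 O}{11}\right) = 6 - \left(-3 + \frac{12 O}{11}\right) = 9 - \frac{12 O}{11}$)
$Q{\left(482 \right)} - 107676 = \left(9 - \frac{5784}{11}\right) - 107676 = - \frac{5685}{11} - 107676 = - \frac{1190121}{11}$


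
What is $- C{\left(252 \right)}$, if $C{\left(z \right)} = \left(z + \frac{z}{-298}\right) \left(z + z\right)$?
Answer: $- \frac{18860688}{149} \approx -1.2658 \cdot 10^{5}$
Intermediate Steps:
$C{\left(z \right)} = \frac{297 z^{2}}{149}$ ($C{\left(z \right)} = \left(z + z \left(- \frac{1}{298}\right)\right) 2 z = \left(z - \frac{z}{298}\right) 2 z = \frac{297 z}{298} \cdot 2 z = \frac{297 z^{2}}{149}$)
$- C{\left(252 \right)} = - \frac{297 \cdot 252^{2}}{149} = - \frac{297 \cdot 63504}{149} = \left(-1\right) \frac{18860688}{149} = - \frac{18860688}{149}$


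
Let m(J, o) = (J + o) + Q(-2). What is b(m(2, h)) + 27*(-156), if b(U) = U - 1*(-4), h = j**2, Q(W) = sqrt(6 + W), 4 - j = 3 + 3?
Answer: -4200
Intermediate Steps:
j = -2 (j = 4 - (3 + 3) = 4 - 1*6 = 4 - 6 = -2)
h = 4 (h = (-2)**2 = 4)
m(J, o) = 2 + J + o (m(J, o) = (J + o) + sqrt(6 - 2) = (J + o) + sqrt(4) = (J + o) + 2 = 2 + J + o)
b(U) = 4 + U (b(U) = U + 4 = 4 + U)
b(m(2, h)) + 27*(-156) = (4 + (2 + 2 + 4)) + 27*(-156) = (4 + 8) - 4212 = 12 - 4212 = -4200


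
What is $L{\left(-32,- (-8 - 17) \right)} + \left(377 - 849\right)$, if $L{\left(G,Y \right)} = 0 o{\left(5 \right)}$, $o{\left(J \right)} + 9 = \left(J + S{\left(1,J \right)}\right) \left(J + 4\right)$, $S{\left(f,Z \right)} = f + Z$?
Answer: $-472$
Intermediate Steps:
$S{\left(f,Z \right)} = Z + f$
$o{\left(J \right)} = -9 + \left(1 + 2 J\right) \left(4 + J\right)$ ($o{\left(J \right)} = -9 + \left(J + \left(J + 1\right)\right) \left(J + 4\right) = -9 + \left(J + \left(1 + J\right)\right) \left(4 + J\right) = -9 + \left(1 + 2 J\right) \left(4 + J\right)$)
$L{\left(G,Y \right)} = 0$ ($L{\left(G,Y \right)} = 0 \left(-5 + 2 \cdot 5^{2} + 9 \cdot 5\right) = 0 \left(-5 + 2 \cdot 25 + 45\right) = 0 \left(-5 + 50 + 45\right) = 0 \cdot 90 = 0$)
$L{\left(-32,- (-8 - 17) \right)} + \left(377 - 849\right) = 0 + \left(377 - 849\right) = 0 - 472 = -472$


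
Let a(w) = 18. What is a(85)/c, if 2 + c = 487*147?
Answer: 18/71587 ≈ 0.00025144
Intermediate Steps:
c = 71587 (c = -2 + 487*147 = -2 + 71589 = 71587)
a(85)/c = 18/71587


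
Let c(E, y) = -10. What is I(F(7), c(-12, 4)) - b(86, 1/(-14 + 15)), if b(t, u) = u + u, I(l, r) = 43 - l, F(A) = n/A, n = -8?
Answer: 295/7 ≈ 42.143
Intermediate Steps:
F(A) = -8/A
b(t, u) = 2*u
I(F(7), c(-12, 4)) - b(86, 1/(-14 + 15)) = (43 - (-8)/7) - 2/(-14 + 15) = (43 - (-8)/7) - 2/1 = (43 - 1*(-8/7)) - 2 = (43 + 8/7) - 1*2 = 309/7 - 2 = 295/7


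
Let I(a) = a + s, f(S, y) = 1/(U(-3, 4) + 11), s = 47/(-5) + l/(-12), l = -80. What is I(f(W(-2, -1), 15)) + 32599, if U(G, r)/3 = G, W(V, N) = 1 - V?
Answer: 977903/30 ≈ 32597.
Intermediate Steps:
s = -41/15 (s = 47/(-5) - 80/(-12) = 47*(-⅕) - 80*(-1/12) = -47/5 + 20/3 = -41/15 ≈ -2.7333)
U(G, r) = 3*G
f(S, y) = ½ (f(S, y) = 1/(3*(-3) + 11) = 1/(-9 + 11) = 1/2 = ½)
I(a) = -41/15 + a (I(a) = a - 41/15 = -41/15 + a)
I(f(W(-2, -1), 15)) + 32599 = (-41/15 + ½) + 32599 = -67/30 + 32599 = 977903/30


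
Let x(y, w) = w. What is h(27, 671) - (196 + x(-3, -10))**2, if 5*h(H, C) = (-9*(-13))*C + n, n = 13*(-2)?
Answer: -94499/5 ≈ -18900.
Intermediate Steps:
n = -26
h(H, C) = -26/5 + 117*C/5 (h(H, C) = ((-9*(-13))*C - 26)/5 = (117*C - 26)/5 = (-26 + 117*C)/5 = -26/5 + 117*C/5)
h(27, 671) - (196 + x(-3, -10))**2 = (-26/5 + (117/5)*671) - (196 - 10)**2 = (-26/5 + 78507/5) - 1*186**2 = 78481/5 - 1*34596 = 78481/5 - 34596 = -94499/5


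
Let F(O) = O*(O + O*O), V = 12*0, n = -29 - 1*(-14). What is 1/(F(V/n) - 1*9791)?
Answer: -1/9791 ≈ -0.00010213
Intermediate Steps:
n = -15 (n = -29 + 14 = -15)
V = 0
F(O) = O*(O + O²)
1/(F(V/n) - 1*9791) = 1/((0/(-15))²*(1 + 0/(-15)) - 1*9791) = 1/((0*(-1/15))²*(1 + 0*(-1/15)) - 9791) = 1/(0²*(1 + 0) - 9791) = 1/(0*1 - 9791) = 1/(0 - 9791) = 1/(-9791) = -1/9791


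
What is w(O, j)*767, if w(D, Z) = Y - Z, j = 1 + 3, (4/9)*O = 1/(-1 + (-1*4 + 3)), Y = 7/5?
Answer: -9971/5 ≈ -1994.2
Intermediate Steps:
Y = 7/5 (Y = 7*(⅕) = 7/5 ≈ 1.4000)
O = -9/8 (O = 9/(4*(-1 + (-1*4 + 3))) = 9/(4*(-1 + (-4 + 3))) = 9/(4*(-1 - 1)) = (9/4)/(-2) = (9/4)*(-½) = -9/8 ≈ -1.1250)
j = 4
w(D, Z) = 7/5 - Z
w(O, j)*767 = (7/5 - 1*4)*767 = (7/5 - 4)*767 = -13/5*767 = -9971/5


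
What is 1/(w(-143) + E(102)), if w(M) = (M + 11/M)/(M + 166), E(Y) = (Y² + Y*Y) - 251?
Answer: 299/6144683 ≈ 4.8660e-5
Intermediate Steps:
E(Y) = -251 + 2*Y² (E(Y) = (Y² + Y²) - 251 = 2*Y² - 251 = -251 + 2*Y²)
w(M) = (M + 11/M)/(166 + M)
1/(w(-143) + E(102)) = 1/((11 + (-143)²)/((-143)*(166 - 143)) + (-251 + 2*102²)) = 1/(-1/143*(11 + 20449)/23 + (-251 + 2*10404)) = 1/(-1/143*1/23*20460 + (-251 + 20808)) = 1/(-1860/299 + 20557) = 1/(6144683/299) = 299/6144683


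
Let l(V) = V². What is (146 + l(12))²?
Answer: 84100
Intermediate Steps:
(146 + l(12))² = (146 + 12²)² = (146 + 144)² = 290² = 84100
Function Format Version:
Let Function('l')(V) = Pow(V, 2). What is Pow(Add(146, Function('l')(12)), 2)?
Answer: 84100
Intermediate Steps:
Pow(Add(146, Function('l')(12)), 2) = Pow(Add(146, Pow(12, 2)), 2) = Pow(Add(146, 144), 2) = Pow(290, 2) = 84100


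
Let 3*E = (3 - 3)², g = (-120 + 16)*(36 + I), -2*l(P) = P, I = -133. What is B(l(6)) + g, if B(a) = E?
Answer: 10088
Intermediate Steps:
l(P) = -P/2
g = 10088 (g = (-120 + 16)*(36 - 133) = -104*(-97) = 10088)
E = 0 (E = (3 - 3)²/3 = (⅓)*0² = (⅓)*0 = 0)
B(a) = 0
B(l(6)) + g = 0 + 10088 = 10088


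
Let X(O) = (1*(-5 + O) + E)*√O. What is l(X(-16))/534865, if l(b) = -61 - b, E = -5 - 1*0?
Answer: -61/534865 + 104*I/534865 ≈ -0.00011405 + 0.00019444*I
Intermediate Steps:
E = -5 (E = -5 + 0 = -5)
X(O) = √O*(-10 + O) (X(O) = (1*(-5 + O) - 5)*√O = ((-5 + O) - 5)*√O = (-10 + O)*√O = √O*(-10 + O))
l(X(-16))/534865 = (-61 - √(-16)*(-10 - 16))/534865 = (-61 - 4*I*(-26))*(1/534865) = (-61 - (-104)*I)*(1/534865) = (-61 + 104*I)*(1/534865) = -61/534865 + 104*I/534865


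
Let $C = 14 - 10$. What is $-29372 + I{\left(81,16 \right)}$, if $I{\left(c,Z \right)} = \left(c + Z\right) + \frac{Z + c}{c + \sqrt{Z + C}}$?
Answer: $- \frac{191479918}{6541} - \frac{194 \sqrt{5}}{6541} \approx -29274.0$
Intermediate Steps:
$C = 4$
$I{\left(c,Z \right)} = Z + c + \frac{Z + c}{c + \sqrt{4 + Z}}$ ($I{\left(c,Z \right)} = \left(c + Z\right) + \frac{Z + c}{c + \sqrt{Z + 4}} = \left(Z + c\right) + \frac{Z + c}{c + \sqrt{4 + Z}} = Z + c + \frac{Z + c}{c + \sqrt{4 + Z}}$)
$-29372 + I{\left(81,16 \right)} = -29372 + \frac{16 + 81 + 81^{2} + 16 \cdot 81 + 16 \sqrt{4 + 16} + 81 \sqrt{4 + 16}}{81 + \sqrt{4 + 16}} = -29372 + \frac{16 + 81 + 6561 + 1296 + 16 \sqrt{20} + 81 \sqrt{20}}{81 + \sqrt{20}} = -29372 + \frac{16 + 81 + 6561 + 1296 + 16 \cdot 2 \sqrt{5} + 81 \cdot 2 \sqrt{5}}{81 + 2 \sqrt{5}} = -29372 + \frac{16 + 81 + 6561 + 1296 + 32 \sqrt{5} + 162 \sqrt{5}}{81 + 2 \sqrt{5}} = -29372 + \frac{7954 + 194 \sqrt{5}}{81 + 2 \sqrt{5}}$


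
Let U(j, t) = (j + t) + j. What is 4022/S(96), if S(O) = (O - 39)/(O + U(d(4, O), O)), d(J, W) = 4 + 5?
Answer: 281540/19 ≈ 14818.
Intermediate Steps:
d(J, W) = 9
U(j, t) = t + 2*j
S(O) = (-39 + O)/(18 + 2*O) (S(O) = (O - 39)/(O + (O + 2*9)) = (-39 + O)/(O + (O + 18)) = (-39 + O)/(O + (18 + O)) = (-39 + O)/(18 + 2*O))
4022/S(96) = 4022/(((-39 + 96)/(2*(9 + 96)))) = 4022/(((½)*57/105)) = 4022/(((½)*(1/105)*57)) = 4022/(19/70) = 4022*(70/19) = 281540/19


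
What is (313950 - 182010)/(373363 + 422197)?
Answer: 6597/39778 ≈ 0.16585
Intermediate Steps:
(313950 - 182010)/(373363 + 422197) = 131940/795560 = 131940*(1/795560) = 6597/39778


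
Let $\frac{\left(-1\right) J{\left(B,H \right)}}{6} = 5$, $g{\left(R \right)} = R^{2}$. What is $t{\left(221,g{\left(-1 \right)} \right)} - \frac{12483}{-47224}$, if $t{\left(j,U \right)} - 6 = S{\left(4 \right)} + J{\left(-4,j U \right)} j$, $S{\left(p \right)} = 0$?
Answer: $- \frac{312799293}{47224} \approx -6623.7$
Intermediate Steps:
$J{\left(B,H \right)} = -30$ ($J{\left(B,H \right)} = \left(-6\right) 5 = -30$)
$t{\left(j,U \right)} = 6 - 30 j$ ($t{\left(j,U \right)} = 6 + \left(0 - 30 j\right) = 6 - 30 j$)
$t{\left(221,g{\left(-1 \right)} \right)} - \frac{12483}{-47224} = \left(6 - 6630\right) - \frac{12483}{-47224} = \left(6 - 6630\right) - 12483 \left(- \frac{1}{47224}\right) = -6624 - - \frac{12483}{47224} = -6624 + \frac{12483}{47224} = - \frac{312799293}{47224}$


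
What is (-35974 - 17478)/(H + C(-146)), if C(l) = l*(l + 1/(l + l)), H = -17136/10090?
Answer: -539330680/215066349 ≈ -2.5077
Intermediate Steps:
H = -8568/5045 (H = -17136*1/10090 = -8568/5045 ≈ -1.6983)
C(l) = l*(l + 1/(2*l))
(-35974 - 17478)/(H + C(-146)) = (-35974 - 17478)/(-8568/5045 + (½ + (-146)²)) = -53452/(-8568/5045 + (½ + 21316)) = -53452/(-8568/5045 + 42633/2) = -53452/215066349/10090 = -53452*10090/215066349 = -539330680/215066349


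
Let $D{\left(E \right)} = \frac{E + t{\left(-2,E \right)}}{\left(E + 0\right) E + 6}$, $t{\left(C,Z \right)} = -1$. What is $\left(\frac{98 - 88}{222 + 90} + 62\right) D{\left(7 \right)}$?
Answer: $\frac{9677}{1430} \approx 6.7671$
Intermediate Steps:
$D{\left(E \right)} = \frac{-1 + E}{6 + E^{2}}$ ($D{\left(E \right)} = \frac{E - 1}{\left(E + 0\right) E + 6} = \frac{-1 + E}{E E + 6} = \frac{-1 + E}{E^{2} + 6} = \frac{-1 + E}{6 + E^{2}}$)
$\left(\frac{98 - 88}{222 + 90} + 62\right) D{\left(7 \right)} = \left(\frac{98 - 88}{222 + 90} + 62\right) \frac{-1 + 7}{6 + 7^{2}} = \left(\frac{10}{312} + 62\right) \frac{1}{6 + 49} \cdot 6 = \left(10 \cdot \frac{1}{312} + 62\right) \frac{1}{55} \cdot 6 = \left(\frac{5}{156} + 62\right) \frac{1}{55} \cdot 6 = \frac{9677}{156} \cdot \frac{6}{55} = \frac{9677}{1430}$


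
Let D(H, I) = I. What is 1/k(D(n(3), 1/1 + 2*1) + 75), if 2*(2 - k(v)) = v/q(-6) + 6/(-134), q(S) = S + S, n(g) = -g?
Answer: 268/1413 ≈ 0.18967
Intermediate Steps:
q(S) = 2*S
k(v) = 271/134 + v/24 (k(v) = 2 - (v/((2*(-6))) + 6/(-134))/2 = 2 - (v/(-12) + 6*(-1/134))/2 = 2 - (v*(-1/12) - 3/67)/2 = 2 - (-v/12 - 3/67)/2 = 2 - (-3/67 - v/12)/2 = 2 + (3/134 + v/24) = 271/134 + v/24)
1/k(D(n(3), 1/1 + 2*1) + 75) = 1/(271/134 + ((1/1 + 2*1) + 75)/24) = 1/(271/134 + ((1 + 2) + 75)/24) = 1/(271/134 + (3 + 75)/24) = 1/(271/134 + (1/24)*78) = 1/(271/134 + 13/4) = 1/(1413/268) = 268/1413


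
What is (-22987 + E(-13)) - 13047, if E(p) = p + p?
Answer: -36060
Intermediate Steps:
E(p) = 2*p
(-22987 + E(-13)) - 13047 = (-22987 + 2*(-13)) - 13047 = (-22987 - 26) - 13047 = -23013 - 13047 = -36060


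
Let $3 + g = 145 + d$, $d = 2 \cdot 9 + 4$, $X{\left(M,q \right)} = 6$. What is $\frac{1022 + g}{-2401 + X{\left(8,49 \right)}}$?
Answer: $- \frac{1186}{2395} \approx -0.4952$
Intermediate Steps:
$d = 22$ ($d = 18 + 4 = 22$)
$g = 164$ ($g = -3 + \left(145 + 22\right) = -3 + 167 = 164$)
$\frac{1022 + g}{-2401 + X{\left(8,49 \right)}} = \frac{1022 + 164}{-2401 + 6} = \frac{1186}{-2395} = 1186 \left(- \frac{1}{2395}\right) = - \frac{1186}{2395}$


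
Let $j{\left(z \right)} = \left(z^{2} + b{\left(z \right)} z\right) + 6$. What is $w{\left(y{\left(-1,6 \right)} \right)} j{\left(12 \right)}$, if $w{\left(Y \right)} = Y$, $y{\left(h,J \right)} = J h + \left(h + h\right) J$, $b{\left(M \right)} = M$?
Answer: $-5292$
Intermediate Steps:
$j{\left(z \right)} = 6 + 2 z^{2}$ ($j{\left(z \right)} = \left(z^{2} + z z\right) + 6 = \left(z^{2} + z^{2}\right) + 6 = 2 z^{2} + 6 = 6 + 2 z^{2}$)
$y{\left(h,J \right)} = 3 J h$ ($y{\left(h,J \right)} = J h + 2 h J = J h + 2 J h = 3 J h$)
$w{\left(y{\left(-1,6 \right)} \right)} j{\left(12 \right)} = 3 \cdot 6 \left(-1\right) \left(6 + 2 \cdot 12^{2}\right) = - 18 \left(6 + 2 \cdot 144\right) = - 18 \left(6 + 288\right) = \left(-18\right) 294 = -5292$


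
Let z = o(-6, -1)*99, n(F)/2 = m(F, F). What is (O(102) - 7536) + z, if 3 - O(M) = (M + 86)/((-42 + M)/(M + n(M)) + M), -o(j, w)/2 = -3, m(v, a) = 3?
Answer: -6406389/923 ≈ -6940.8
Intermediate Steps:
n(F) = 6 (n(F) = 2*3 = 6)
o(j, w) = 6 (o(j, w) = -2*(-3) = 6)
O(M) = 3 - (86 + M)/(M + (-42 + M)/(6 + M)) (O(M) = 3 - (M + 86)/((-42 + M)/(M + 6) + M) = 3 - (86 + M)/((-42 + M)/(6 + M) + M) = 3 - (86 + M)/(M + (-42 + M)/(6 + M)))
z = 594 (z = 6*99 = 594)
(O(102) - 7536) + z = ((-642 - 71*102 + 2*102²)/(-42 + 102² + 7*102) - 7536) + 594 = ((-642 - 7242 + 2*10404)/(-42 + 10404 + 714) - 7536) + 594 = ((-642 - 7242 + 20808)/11076 - 7536) + 594 = ((1/11076)*12924 - 7536) + 594 = (1077/923 - 7536) + 594 = -6954651/923 + 594 = -6406389/923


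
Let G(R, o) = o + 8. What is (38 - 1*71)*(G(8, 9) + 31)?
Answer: -1584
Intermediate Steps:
G(R, o) = 8 + o
(38 - 1*71)*(G(8, 9) + 31) = (38 - 1*71)*((8 + 9) + 31) = (38 - 71)*(17 + 31) = -33*48 = -1584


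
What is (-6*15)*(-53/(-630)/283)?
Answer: -53/1981 ≈ -0.026754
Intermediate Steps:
(-6*15)*(-53/(-630)/283) = -90*(-53*(-1/630))/283 = -53/(7*283) = -90*53/178290 = -53/1981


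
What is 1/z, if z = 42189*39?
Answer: 1/1645371 ≈ 6.0777e-7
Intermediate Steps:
z = 1645371
1/z = 1/1645371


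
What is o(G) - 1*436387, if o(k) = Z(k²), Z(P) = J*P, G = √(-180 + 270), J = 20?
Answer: -434587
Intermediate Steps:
G = 3*√10 (G = √90 = 3*√10 ≈ 9.4868)
Z(P) = 20*P
o(k) = 20*k²
o(G) - 1*436387 = 20*(3*√10)² - 1*436387 = 20*90 - 436387 = 1800 - 436387 = -434587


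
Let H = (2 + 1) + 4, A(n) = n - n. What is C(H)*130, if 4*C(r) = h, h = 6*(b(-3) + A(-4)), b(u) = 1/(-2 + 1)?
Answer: -195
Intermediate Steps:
A(n) = 0
b(u) = -1 (b(u) = 1/(-1) = -1)
H = 7 (H = 3 + 4 = 7)
h = -6 (h = 6*(-1 + 0) = 6*(-1) = -6)
C(r) = -3/2 (C(r) = (¼)*(-6) = -3/2)
C(H)*130 = -3/2*130 = -195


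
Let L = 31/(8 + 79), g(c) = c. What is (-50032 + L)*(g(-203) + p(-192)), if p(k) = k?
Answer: 1719337435/87 ≈ 1.9762e+7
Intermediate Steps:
L = 31/87 ≈ 0.35632
(-50032 + L)*(g(-203) + p(-192)) = (-50032 + 31/87)*(-203 - 192) = -4352753/87*(-395) = 1719337435/87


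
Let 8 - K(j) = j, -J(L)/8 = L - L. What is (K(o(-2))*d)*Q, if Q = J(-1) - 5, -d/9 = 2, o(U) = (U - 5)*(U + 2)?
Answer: 720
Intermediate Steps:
o(U) = (-5 + U)*(2 + U)
J(L) = 0 (J(L) = -8*(L - L) = -8*0 = 0)
K(j) = 8 - j
d = -18 (d = -9*2 = -18)
Q = -5 (Q = 0 - 5 = -5)
(K(o(-2))*d)*Q = ((8 - (-10 + (-2)² - 3*(-2)))*(-18))*(-5) = ((8 - (-10 + 4 + 6))*(-18))*(-5) = ((8 - 1*0)*(-18))*(-5) = ((8 + 0)*(-18))*(-5) = (8*(-18))*(-5) = -144*(-5) = 720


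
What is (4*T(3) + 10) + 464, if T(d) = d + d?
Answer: 498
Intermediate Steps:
T(d) = 2*d
(4*T(3) + 10) + 464 = (4*(2*3) + 10) + 464 = (4*6 + 10) + 464 = (24 + 10) + 464 = 34 + 464 = 498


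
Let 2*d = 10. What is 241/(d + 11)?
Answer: 241/16 ≈ 15.063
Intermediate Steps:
d = 5 (d = (½)*10 = 5)
241/(d + 11) = 241/(5 + 11) = 241/16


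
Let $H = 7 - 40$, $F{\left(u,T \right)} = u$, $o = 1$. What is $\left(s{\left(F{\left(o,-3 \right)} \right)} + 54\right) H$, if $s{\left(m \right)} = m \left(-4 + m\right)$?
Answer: $-1683$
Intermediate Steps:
$H = -33$
$\left(s{\left(F{\left(o,-3 \right)} \right)} + 54\right) H = \left(1 \left(-4 + 1\right) + 54\right) \left(-33\right) = \left(1 \left(-3\right) + 54\right) \left(-33\right) = \left(-3 + 54\right) \left(-33\right) = 51 \left(-33\right) = -1683$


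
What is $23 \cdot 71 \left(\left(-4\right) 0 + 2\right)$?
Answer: $3266$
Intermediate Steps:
$23 \cdot 71 \left(\left(-4\right) 0 + 2\right) = 1633 \left(0 + 2\right) = 1633 \cdot 2 = 3266$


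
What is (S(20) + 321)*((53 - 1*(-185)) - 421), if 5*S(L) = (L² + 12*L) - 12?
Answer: -408639/5 ≈ -81728.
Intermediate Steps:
S(L) = -12/5 + L²/5 + 12*L/5 (S(L) = ((L² + 12*L) - 12)/5 = (-12 + L² + 12*L)/5 = -12/5 + L²/5 + 12*L/5)
(S(20) + 321)*((53 - 1*(-185)) - 421) = ((-12/5 + (⅕)*20² + (12/5)*20) + 321)*((53 - 1*(-185)) - 421) = ((-12/5 + (⅕)*400 + 48) + 321)*((53 + 185) - 421) = ((-12/5 + 80 + 48) + 321)*(238 - 421) = (628/5 + 321)*(-183) = (2233/5)*(-183) = -408639/5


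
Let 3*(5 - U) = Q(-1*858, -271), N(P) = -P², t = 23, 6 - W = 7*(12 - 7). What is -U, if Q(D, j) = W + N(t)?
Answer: -191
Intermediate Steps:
W = -29 (W = 6 - 7*(12 - 7) = 6 - 7*5 = 6 - 1*35 = 6 - 35 = -29)
Q(D, j) = -558 (Q(D, j) = -29 - 1*23² = -29 - 1*529 = -29 - 529 = -558)
U = 191 (U = 5 - ⅓*(-558) = 5 + 186 = 191)
-U = -1*191 = -191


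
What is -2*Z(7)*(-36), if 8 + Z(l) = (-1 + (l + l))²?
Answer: 11592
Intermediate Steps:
Z(l) = -8 + (-1 + 2*l)² (Z(l) = -8 + (-1 + (l + l))² = -8 + (-1 + 2*l)²)
-2*Z(7)*(-36) = -2*(-8 + (-1 + 2*7)²)*(-36) = -2*(-8 + (-1 + 14)²)*(-36) = -2*(-8 + 13²)*(-36) = -2*(-8 + 169)*(-36) = -2*161*(-36) = -322*(-36) = 11592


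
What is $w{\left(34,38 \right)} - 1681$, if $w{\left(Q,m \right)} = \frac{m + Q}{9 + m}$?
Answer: $- \frac{78935}{47} \approx -1679.5$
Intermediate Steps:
$w{\left(Q,m \right)} = \frac{Q + m}{9 + m}$
$w{\left(34,38 \right)} - 1681 = \frac{34 + 38}{9 + 38} - 1681 = \frac{1}{47} \cdot 72 - 1681 = \frac{72}{47} - 1681 = - \frac{78935}{47}$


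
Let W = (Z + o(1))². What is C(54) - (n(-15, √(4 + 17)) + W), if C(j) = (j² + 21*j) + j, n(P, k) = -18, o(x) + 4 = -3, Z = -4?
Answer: 4001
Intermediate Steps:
o(x) = -7 (o(x) = -4 - 3 = -7)
C(j) = j² + 22*j
W = 121 (W = (-4 - 7)² = (-11)² = 121)
C(54) - (n(-15, √(4 + 17)) + W) = 54*(22 + 54) - (-18 + 121) = 54*76 - 1*103 = 4104 - 103 = 4001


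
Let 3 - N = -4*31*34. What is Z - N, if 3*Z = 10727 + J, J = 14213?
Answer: 12283/3 ≈ 4094.3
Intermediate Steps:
N = 4219 (N = 3 - (-4*31)*34 = 3 - (-124)*34 = 3 - 1*(-4216) = 3 + 4216 = 4219)
Z = 24940/3 (Z = (10727 + 14213)/3 = (⅓)*24940 = 24940/3 ≈ 8313.3)
Z - N = 24940/3 - 1*4219 = 24940/3 - 4219 = 12283/3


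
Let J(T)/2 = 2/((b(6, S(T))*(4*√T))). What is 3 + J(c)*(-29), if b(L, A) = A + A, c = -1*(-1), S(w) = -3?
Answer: 47/6 ≈ 7.8333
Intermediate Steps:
c = 1
b(L, A) = 2*A
J(T) = -1/(6*√T) (J(T) = 2*(2/(((2*(-3))*(4*√T)))) = 2*(2/((-24*√T))) = 2*(2*(-1/(24*√T))) = 2*(-1/(12*√T)) = -1/(6*√T))
3 + J(c)*(-29) = 3 - 1/(6*√1)*(-29) = 3 - ⅙*1*(-29) = 3 - ⅙*(-29) = 3 + 29/6 = 47/6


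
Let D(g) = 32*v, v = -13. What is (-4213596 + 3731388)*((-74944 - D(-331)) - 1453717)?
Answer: 736931964960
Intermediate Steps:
D(g) = -416 (D(g) = 32*(-13) = -416)
(-4213596 + 3731388)*((-74944 - D(-331)) - 1453717) = (-4213596 + 3731388)*((-74944 - 1*(-416)) - 1453717) = -482208*((-74944 + 416) - 1453717) = -482208*(-74528 - 1453717) = -482208*(-1528245) = 736931964960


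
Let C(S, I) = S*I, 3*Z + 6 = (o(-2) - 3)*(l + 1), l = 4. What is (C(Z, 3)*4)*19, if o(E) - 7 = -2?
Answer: 304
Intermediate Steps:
o(E) = 5 (o(E) = 7 - 2 = 5)
Z = 4/3 (Z = -2 + ((5 - 3)*(4 + 1))/3 = -2 + (2*5)/3 = -2 + (⅓)*10 = -2 + 10/3 = 4/3 ≈ 1.3333)
C(S, I) = I*S
(C(Z, 3)*4)*19 = ((3*(4/3))*4)*19 = (4*4)*19 = 16*19 = 304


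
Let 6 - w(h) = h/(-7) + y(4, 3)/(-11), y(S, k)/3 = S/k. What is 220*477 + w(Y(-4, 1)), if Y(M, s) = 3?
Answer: 8080903/77 ≈ 1.0495e+5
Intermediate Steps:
y(S, k) = 3*S/k (y(S, k) = 3*(S/k) = 3*S/k)
w(h) = 70/11 + h/7 (w(h) = 6 - (h/(-7) + (3*4/3)/(-11)) = 6 - (h*(-1/7) + (3*4*(1/3))*(-1/11)) = 6 - (-h/7 + 4*(-1/11)) = 6 - (-h/7 - 4/11) = 6 - (-4/11 - h/7) = 6 + (4/11 + h/7) = 70/11 + h/7)
220*477 + w(Y(-4, 1)) = 220*477 + (70/11 + (1/7)*3) = 104940 + (70/11 + 3/7) = 104940 + 523/77 = 8080903/77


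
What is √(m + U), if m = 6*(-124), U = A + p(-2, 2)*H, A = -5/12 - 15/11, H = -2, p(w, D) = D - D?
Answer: I*√3248619/66 ≈ 27.309*I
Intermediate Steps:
p(w, D) = 0
A = -235/132 (A = -5*1/12 - 15*1/11 = -5/12 - 15/11 = -235/132 ≈ -1.7803)
U = -235/132 (U = -235/132 + 0*(-2) = -235/132 + 0 = -235/132 ≈ -1.7803)
m = -744
√(m + U) = √(-744 - 235/132) = √(-98443/132) = I*√3248619/66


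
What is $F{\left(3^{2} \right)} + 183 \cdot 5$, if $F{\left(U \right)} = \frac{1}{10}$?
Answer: $\frac{9151}{10} \approx 915.1$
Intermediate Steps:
$F{\left(U \right)} = \frac{1}{10}$
$F{\left(3^{2} \right)} + 183 \cdot 5 = \frac{1}{10} + 183 \cdot 5 = \frac{1}{10} + 915 = \frac{9151}{10}$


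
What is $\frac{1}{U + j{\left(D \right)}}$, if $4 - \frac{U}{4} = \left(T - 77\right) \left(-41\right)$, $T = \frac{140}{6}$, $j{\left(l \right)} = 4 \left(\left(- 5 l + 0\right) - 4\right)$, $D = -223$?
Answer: $- \frac{3}{13024} \approx -0.00023034$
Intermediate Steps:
$j{\left(l \right)} = -16 - 20 l$ ($j{\left(l \right)} = 4 \left(- 5 l - 4\right) = 4 \left(-4 - 5 l\right) = -16 - 20 l$)
$T = \frac{70}{3}$ ($T = 140 \cdot \frac{1}{6} = \frac{70}{3} \approx 23.333$)
$U = - \frac{26356}{3}$ ($U = 16 - 4 \left(\frac{70}{3} - 77\right) \left(-41\right) = 16 - 4 \left(\left(- \frac{161}{3}\right) \left(-41\right)\right) = 16 - \frac{26404}{3} = - \frac{26356}{3} \approx -8785.3$)
$\frac{1}{U + j{\left(D \right)}} = \frac{1}{- \frac{26356}{3} - -4444} = \frac{1}{- \frac{26356}{3} + \left(-16 + 4460\right)} = \frac{1}{- \frac{26356}{3} + 4444} = \frac{1}{- \frac{13024}{3}} = - \frac{3}{13024}$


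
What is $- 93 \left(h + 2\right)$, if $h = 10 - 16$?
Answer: $372$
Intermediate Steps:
$h = -6$ ($h = 10 - 16 = -6$)
$- 93 \left(h + 2\right) = - 93 \left(-6 + 2\right) = \left(-93\right) \left(-4\right) = 372$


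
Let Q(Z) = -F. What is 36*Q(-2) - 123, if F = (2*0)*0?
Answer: -123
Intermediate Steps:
F = 0 (F = 0*0 = 0)
Q(Z) = 0 (Q(Z) = -1*0 = 0)
36*Q(-2) - 123 = 36*0 - 123 = 0 - 123 = -123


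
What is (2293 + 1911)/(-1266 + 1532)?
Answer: 2102/133 ≈ 15.805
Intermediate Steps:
(2293 + 1911)/(-1266 + 1532) = 4204/266 = 4204*(1/266) = 2102/133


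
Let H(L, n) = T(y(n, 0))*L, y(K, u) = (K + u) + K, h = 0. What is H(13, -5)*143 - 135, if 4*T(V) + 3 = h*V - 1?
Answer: -1994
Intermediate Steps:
y(K, u) = u + 2*K
T(V) = -1 (T(V) = -¾ + (0*V - 1)/4 = -¾ + (0 - 1)/4 = -¾ + (¼)*(-1) = -¾ - ¼ = -1)
H(L, n) = -L
H(13, -5)*143 - 135 = -1*13*143 - 135 = -13*143 - 135 = -1859 - 135 = -1994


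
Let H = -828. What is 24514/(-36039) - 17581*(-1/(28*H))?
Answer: -400644745/278509392 ≈ -1.4385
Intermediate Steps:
24514/(-36039) - 17581*(-1/(28*H)) = 24514/(-36039) - 17581/((-828*(-28))) = 24514*(-1/36039) - 17581/23184 = -24514/36039 - 17581*1/23184 = -24514/36039 - 17581/23184 = -400644745/278509392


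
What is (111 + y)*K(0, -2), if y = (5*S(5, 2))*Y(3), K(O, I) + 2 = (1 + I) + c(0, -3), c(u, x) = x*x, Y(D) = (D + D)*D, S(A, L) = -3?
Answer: -954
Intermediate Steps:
Y(D) = 2*D**2 (Y(D) = (2*D)*D = 2*D**2)
c(u, x) = x**2
K(O, I) = 8 + I (K(O, I) = -2 + ((1 + I) + (-3)**2) = -2 + ((1 + I) + 9) = -2 + (10 + I) = 8 + I)
y = -270 (y = (5*(-3))*(2*3**2) = -30*9 = -15*18 = -270)
(111 + y)*K(0, -2) = (111 - 270)*(8 - 2) = -159*6 = -954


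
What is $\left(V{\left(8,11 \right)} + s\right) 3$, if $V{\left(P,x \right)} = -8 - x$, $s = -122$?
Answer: $-423$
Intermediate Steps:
$\left(V{\left(8,11 \right)} + s\right) 3 = \left(\left(-8 - 11\right) - 122\right) 3 = \left(-19 - 122\right) 3 = \left(-141\right) 3 = -423$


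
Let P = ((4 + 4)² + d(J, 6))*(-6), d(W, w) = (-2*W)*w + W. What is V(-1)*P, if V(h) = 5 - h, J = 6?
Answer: 72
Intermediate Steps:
d(W, w) = W - 2*W*w (d(W, w) = -2*W*w + W = W - 2*W*w)
P = 12 (P = ((4 + 4)² + 6*(1 - 2*6))*(-6) = (8² + 6*(1 - 12))*(-6) = (64 + 6*(-11))*(-6) = (64 - 66)*(-6) = -2*(-6) = 12)
V(-1)*P = (5 - 1*(-1))*12 = (5 + 1)*12 = 6*12 = 72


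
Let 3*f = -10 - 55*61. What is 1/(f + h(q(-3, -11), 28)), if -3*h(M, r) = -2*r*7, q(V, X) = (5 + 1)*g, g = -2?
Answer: -1/991 ≈ -0.0010091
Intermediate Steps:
q(V, X) = -12 (q(V, X) = (5 + 1)*(-2) = 6*(-2) = -12)
f = -3365/3 (f = (-10 - 55*61)/3 = (-10 - 3355)/3 = (1/3)*(-3365) = -3365/3 ≈ -1121.7)
h(M, r) = 14*r/3 (h(M, r) = -(-2*r)*7/3 = -(-14)*r/3 = 14*r/3)
1/(f + h(q(-3, -11), 28)) = 1/(-3365/3 + (14/3)*28) = 1/(-3365/3 + 392/3) = 1/(-991) = -1/991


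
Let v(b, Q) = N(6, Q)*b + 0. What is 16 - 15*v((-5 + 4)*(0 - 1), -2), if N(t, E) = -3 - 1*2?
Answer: 91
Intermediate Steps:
N(t, E) = -5 (N(t, E) = -3 - 2 = -5)
v(b, Q) = -5*b (v(b, Q) = -5*b + 0 = -5*b)
16 - 15*v((-5 + 4)*(0 - 1), -2) = 16 - (-75)*(-5 + 4)*(0 - 1) = 16 - (-75)*(-1*(-1)) = 16 - (-75) = 16 - 15*(-5) = 16 + 75 = 91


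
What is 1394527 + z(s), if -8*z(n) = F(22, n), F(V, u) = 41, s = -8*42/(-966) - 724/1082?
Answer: 11156175/8 ≈ 1.3945e+6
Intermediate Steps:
s = -3998/12443 (s = -336*(-1/966) - 724*1/1082 = 8/23 - 362/541 = -3998/12443 ≈ -0.32131)
z(n) = -41/8 (z(n) = -⅛*41 = -41/8)
1394527 + z(s) = 1394527 - 41/8 = 11156175/8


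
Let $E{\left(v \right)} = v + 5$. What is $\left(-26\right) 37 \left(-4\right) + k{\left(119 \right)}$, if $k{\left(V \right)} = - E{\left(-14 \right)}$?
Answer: $3857$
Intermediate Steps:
$E{\left(v \right)} = 5 + v$
$k{\left(V \right)} = 9$ ($k{\left(V \right)} = - (5 - 14) = \left(-1\right) \left(-9\right) = 9$)
$\left(-26\right) 37 \left(-4\right) + k{\left(119 \right)} = \left(-26\right) 37 \left(-4\right) + 9 = \left(-962\right) \left(-4\right) + 9 = 3848 + 9 = 3857$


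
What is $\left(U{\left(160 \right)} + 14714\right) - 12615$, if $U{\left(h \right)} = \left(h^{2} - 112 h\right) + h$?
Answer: $9939$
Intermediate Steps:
$U{\left(h \right)} = h^{2} - 111 h$
$\left(U{\left(160 \right)} + 14714\right) - 12615 = \left(160 \left(-111 + 160\right) + 14714\right) - 12615 = \left(160 \cdot 49 + 14714\right) - 12615 = \left(7840 + 14714\right) - 12615 = 22554 - 12615 = 9939$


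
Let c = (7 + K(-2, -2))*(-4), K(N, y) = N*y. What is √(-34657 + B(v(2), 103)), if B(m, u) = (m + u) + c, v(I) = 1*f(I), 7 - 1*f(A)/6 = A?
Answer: 2*I*√8642 ≈ 185.92*I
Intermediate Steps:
f(A) = 42 - 6*A
v(I) = 42 - 6*I (v(I) = 1*(42 - 6*I) = 42 - 6*I)
c = -44 (c = (7 - 2*(-2))*(-4) = (7 + 4)*(-4) = 11*(-4) = -44)
B(m, u) = -44 + m + u (B(m, u) = (m + u) - 44 = -44 + m + u)
√(-34657 + B(v(2), 103)) = √(-34657 + (-44 + (42 - 6*2) + 103)) = √(-34657 + (-44 + (42 - 12) + 103)) = √(-34657 + (-44 + 30 + 103)) = √(-34657 + 89) = √(-34568) = 2*I*√8642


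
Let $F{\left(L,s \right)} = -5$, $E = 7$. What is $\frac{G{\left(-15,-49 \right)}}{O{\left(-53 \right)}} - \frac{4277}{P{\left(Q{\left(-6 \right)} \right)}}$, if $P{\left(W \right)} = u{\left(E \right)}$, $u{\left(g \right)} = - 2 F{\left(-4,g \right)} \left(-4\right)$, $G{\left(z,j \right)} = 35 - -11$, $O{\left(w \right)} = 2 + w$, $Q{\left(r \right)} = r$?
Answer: $\frac{216287}{2040} \approx 106.02$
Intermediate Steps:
$G{\left(z,j \right)} = 46$ ($G{\left(z,j \right)} = 35 + 11 = 46$)
$u{\left(g \right)} = -40$ ($u{\left(g \right)} = \left(-2\right) \left(-5\right) \left(-4\right) = 10 \left(-4\right) = -40$)
$P{\left(W \right)} = -40$
$\frac{G{\left(-15,-49 \right)}}{O{\left(-53 \right)}} - \frac{4277}{P{\left(Q{\left(-6 \right)} \right)}} = \frac{46}{2 - 53} - \frac{4277}{-40} = \frac{46}{-51} - - \frac{4277}{40} = 46 \left(- \frac{1}{51}\right) + \frac{4277}{40} = - \frac{46}{51} + \frac{4277}{40} = \frac{216287}{2040}$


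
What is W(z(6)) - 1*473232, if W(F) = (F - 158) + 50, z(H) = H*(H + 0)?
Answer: -473304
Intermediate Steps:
z(H) = H² (z(H) = H*H = H²)
W(F) = -108 + F (W(F) = (-158 + F) + 50 = -108 + F)
W(z(6)) - 1*473232 = (-108 + 6²) - 1*473232 = (-108 + 36) - 473232 = -72 - 473232 = -473304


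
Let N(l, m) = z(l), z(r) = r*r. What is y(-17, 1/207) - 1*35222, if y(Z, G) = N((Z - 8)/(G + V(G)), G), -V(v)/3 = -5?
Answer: -339768165767/9647236 ≈ -35219.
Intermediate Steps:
V(v) = 15 (V(v) = -3*(-5) = 15)
z(r) = r**2
N(l, m) = l**2
y(Z, G) = (-8 + Z)**2/(15 + G)**2 (y(Z, G) = ((Z - 8)/(G + 15))**2 = ((-8 + Z)/(15 + G))**2 = (-8 + Z)**2/(15 + G)**2)
y(-17, 1/207) - 1*35222 = (-8 - 17)**2/(15 + 1/207)**2 - 1*35222 = (-25)**2/(15 + 1/207)**2 - 35222 = 625/(3106/207)**2 - 35222 = 625*(42849/9647236) - 35222 = 26780625/9647236 - 35222 = -339768165767/9647236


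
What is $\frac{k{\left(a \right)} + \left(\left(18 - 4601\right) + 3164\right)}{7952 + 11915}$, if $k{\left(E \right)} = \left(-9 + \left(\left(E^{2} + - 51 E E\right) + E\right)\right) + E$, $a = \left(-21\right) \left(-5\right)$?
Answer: $- \frac{552468}{19867} \approx -27.808$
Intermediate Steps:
$a = 105$
$k{\left(E \right)} = -9 - 50 E^{2} + 2 E$ ($k{\left(E \right)} = \left(-9 + \left(\left(E^{2} - 51 E^{2}\right) + E\right)\right) + E = \left(-9 - \left(- E + 50 E^{2}\right)\right) + E = \left(-9 + E - 50 E^{2}\right) + E = -9 - 50 E^{2} + 2 E$)
$\frac{k{\left(a \right)} + \left(\left(18 - 4601\right) + 3164\right)}{7952 + 11915} = \frac{\left(-9 - 50 \cdot 105^{2} + 2 \cdot 105\right) + \left(\left(18 - 4601\right) + 3164\right)}{7952 + 11915} = \frac{\left(-9 - 551250 + 210\right) + \left(-4583 + 3164\right)}{19867} = \left(\left(-9 - 551250 + 210\right) - 1419\right) \frac{1}{19867} = \left(-551049 - 1419\right) \frac{1}{19867} = \left(-552468\right) \frac{1}{19867} = - \frac{552468}{19867}$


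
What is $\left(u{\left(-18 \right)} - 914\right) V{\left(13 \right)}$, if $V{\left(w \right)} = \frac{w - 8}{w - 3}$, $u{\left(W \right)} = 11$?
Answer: $- \frac{903}{2} \approx -451.5$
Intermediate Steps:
$V{\left(w \right)} = \frac{-8 + w}{-3 + w}$
$\left(u{\left(-18 \right)} - 914\right) V{\left(13 \right)} = \left(11 - 914\right) \frac{-8 + 13}{-3 + 13} = - 903 \cdot \frac{1}{10} \cdot 5 = \left(-903\right) \frac{1}{2} = - \frac{903}{2}$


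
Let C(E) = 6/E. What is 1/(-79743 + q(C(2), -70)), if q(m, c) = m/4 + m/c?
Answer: -140/11163921 ≈ -1.2540e-5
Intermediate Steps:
q(m, c) = m/4 + m/c (q(m, c) = m*(¼) + m/c = m/4 + m/c)
1/(-79743 + q(C(2), -70)) = 1/(-79743 + ((6/2)/4 + (6/2)/(-70))) = 1/(-79743 + ((6*(½))/4 + (6*(½))*(-1/70))) = 1/(-79743 + ((¼)*3 + 3*(-1/70))) = 1/(-79743 + (¾ - 3/70)) = 1/(-79743 + 99/140) = 1/(-11163921/140) = -140/11163921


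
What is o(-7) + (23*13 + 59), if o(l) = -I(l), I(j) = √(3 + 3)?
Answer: 358 - √6 ≈ 355.55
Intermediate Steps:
I(j) = √6
o(l) = -√6
o(-7) + (23*13 + 59) = -√6 + (23*13 + 59) = -√6 + (299 + 59) = -√6 + 358 = 358 - √6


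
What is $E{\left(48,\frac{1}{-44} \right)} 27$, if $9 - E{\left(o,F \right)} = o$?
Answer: $-1053$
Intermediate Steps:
$E{\left(o,F \right)} = 9 - o$
$E{\left(48,\frac{1}{-44} \right)} 27 = \left(9 - 48\right) 27 = \left(-39\right) 27 = -1053$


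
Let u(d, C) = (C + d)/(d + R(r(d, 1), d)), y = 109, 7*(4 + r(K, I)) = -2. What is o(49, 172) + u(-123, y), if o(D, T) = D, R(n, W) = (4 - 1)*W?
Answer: 12061/246 ≈ 49.028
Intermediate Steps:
r(K, I) = -30/7 (r(K, I) = -4 + (1/7)*(-2) = -4 - 2/7 = -30/7)
R(n, W) = 3*W
u(d, C) = (C + d)/(4*d) (u(d, C) = (C + d)/(d + 3*d) = (C + d)/((4*d)) = (C + d)*(1/(4*d)) = (C + d)/(4*d))
o(49, 172) + u(-123, y) = 49 + (1/4)*(109 - 123)/(-123) = 49 + (1/4)*(-1/123)*(-14) = 49 + 7/246 = 12061/246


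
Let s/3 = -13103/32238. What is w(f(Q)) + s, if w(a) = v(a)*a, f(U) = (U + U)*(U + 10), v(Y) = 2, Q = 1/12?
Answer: 46031/21492 ≈ 2.1418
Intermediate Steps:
Q = 1/12 ≈ 0.083333
f(U) = 2*U*(10 + U) (f(U) = (2*U)*(10 + U) = 2*U*(10 + U))
s = -13103/10746 (s = 3*(-13103/32238) = -13103/10746 ≈ -1.2193)
w(a) = 2*a
w(f(Q)) + s = 2*(2*(1/12)*(10 + 1/12)) - 13103/10746 = 2*(2*(1/12)*(121/12)) - 13103/10746 = 2*(121/72) - 13103/10746 = 121/36 - 13103/10746 = 46031/21492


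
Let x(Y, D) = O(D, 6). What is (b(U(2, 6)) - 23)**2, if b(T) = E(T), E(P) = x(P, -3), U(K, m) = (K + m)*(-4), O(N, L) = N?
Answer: 676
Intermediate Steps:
x(Y, D) = D
U(K, m) = -4*K - 4*m
E(P) = -3
b(T) = -3
(b(U(2, 6)) - 23)**2 = (-3 - 23)**2 = (-26)**2 = 676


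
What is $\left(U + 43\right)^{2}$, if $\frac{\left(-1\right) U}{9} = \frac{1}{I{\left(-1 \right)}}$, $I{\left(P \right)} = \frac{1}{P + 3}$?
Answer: $625$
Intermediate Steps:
$I{\left(P \right)} = \frac{1}{3 + P}$
$U = -18$ ($U = - \frac{9}{\frac{1}{3 - 1}} = - \frac{9}{\frac{1}{2}} = - 9 \frac{1}{\frac{1}{2}} = \left(-9\right) 2 = -18$)
$\left(U + 43\right)^{2} = \left(-18 + 43\right)^{2} = 25^{2} = 625$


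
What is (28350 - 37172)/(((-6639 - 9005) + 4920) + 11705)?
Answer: -8822/981 ≈ -8.9929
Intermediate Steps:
(28350 - 37172)/(((-6639 - 9005) + 4920) + 11705) = -8822/((-15644 + 4920) + 11705) = -8822/(-10724 + 11705) = -8822/981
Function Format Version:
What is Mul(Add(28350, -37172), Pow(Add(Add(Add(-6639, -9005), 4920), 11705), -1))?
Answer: Rational(-8822, 981) ≈ -8.9929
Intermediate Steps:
Mul(Add(28350, -37172), Pow(Add(Add(Add(-6639, -9005), 4920), 11705), -1)) = Mul(-8822, Pow(Add(Add(-15644, 4920), 11705), -1)) = Mul(-8822, Pow(Add(-10724, 11705), -1)) = Mul(-8822, Pow(981, -1)) = Mul(-8822, Rational(1, 981)) = Rational(-8822, 981)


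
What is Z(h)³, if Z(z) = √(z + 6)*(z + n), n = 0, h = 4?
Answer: 640*√10 ≈ 2023.9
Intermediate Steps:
Z(z) = z*√(6 + z) (Z(z) = √(z + 6)*(z + 0) = √(6 + z)*z = z*√(6 + z))
Z(h)³ = (4*√(6 + 4))³ = (4*√10)³ = 640*√10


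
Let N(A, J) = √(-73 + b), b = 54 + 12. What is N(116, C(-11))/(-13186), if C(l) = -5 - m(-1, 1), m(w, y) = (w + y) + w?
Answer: -I*√7/13186 ≈ -0.00020065*I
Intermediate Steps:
m(w, y) = y + 2*w
C(l) = -4 (C(l) = -5 - (1 + 2*(-1)) = -5 - (1 - 2) = -5 - 1*(-1) = -5 + 1 = -4)
b = 66
N(A, J) = I*√7 (N(A, J) = √(-73 + 66) = √(-7) = I*√7)
N(116, C(-11))/(-13186) = (I*√7)/(-13186) = (I*√7)*(-1/13186) = -I*√7/13186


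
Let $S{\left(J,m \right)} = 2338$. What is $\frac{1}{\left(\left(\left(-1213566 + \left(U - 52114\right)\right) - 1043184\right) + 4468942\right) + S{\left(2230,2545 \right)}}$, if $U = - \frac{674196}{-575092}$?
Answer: $\frac{7567}{16363010743} \approx 4.6245 \cdot 10^{-7}$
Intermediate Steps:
$U = \frac{8871}{7567}$ ($U = \left(-674196\right) \left(- \frac{1}{575092}\right) = \frac{8871}{7567} \approx 1.1723$)
$\frac{1}{\left(\left(\left(-1213566 + \left(U - 52114\right)\right) - 1043184\right) + 4468942\right) + S{\left(2230,2545 \right)}} = \frac{1}{\left(\left(\left(-1213566 + \left(\frac{8871}{7567} - 52114\right)\right) - 1043184\right) + 4468942\right) + 2338} = \frac{1}{\left(\left(\left(-1213566 - \frac{394337767}{7567}\right) - 1043184\right) + 4468942\right) + 2338} = \frac{1}{\left(\left(- \frac{9577391689}{7567} - 1043184\right) + 4468942\right) + 2338} = \frac{1}{\left(- \frac{17471165017}{7567} + 4468942\right) + 2338} = \frac{1}{\frac{16345319097}{7567} + 2338} = \frac{1}{\frac{16363010743}{7567}} = \frac{7567}{16363010743}$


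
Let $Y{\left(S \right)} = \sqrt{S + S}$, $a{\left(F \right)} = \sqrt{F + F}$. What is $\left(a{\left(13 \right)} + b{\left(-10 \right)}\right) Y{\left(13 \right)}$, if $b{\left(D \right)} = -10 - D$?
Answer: $26$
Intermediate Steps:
$a{\left(F \right)} = \sqrt{2} \sqrt{F}$ ($a{\left(F \right)} = \sqrt{2 F} = \sqrt{2} \sqrt{F}$)
$Y{\left(S \right)} = \sqrt{2} \sqrt{S}$ ($Y{\left(S \right)} = \sqrt{2 S} = \sqrt{2} \sqrt{S}$)
$\left(a{\left(13 \right)} + b{\left(-10 \right)}\right) Y{\left(13 \right)} = \left(\sqrt{2} \sqrt{13} - 0\right) \sqrt{2} \sqrt{13} = \left(\sqrt{26} + \left(-10 + 10\right)\right) \sqrt{26} = \left(\sqrt{26} + 0\right) \sqrt{26} = \sqrt{26} \sqrt{26} = 26$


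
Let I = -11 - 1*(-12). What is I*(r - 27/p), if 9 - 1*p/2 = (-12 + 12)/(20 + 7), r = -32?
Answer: -67/2 ≈ -33.500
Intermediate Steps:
I = 1 (I = -11 + 12 = 1)
p = 18 (p = 18 - 2*(-12 + 12)/(20 + 7) = 18 - 0/27 = 18 - 2*0 = 18 + 0 = 18)
I*(r - 27/p) = 1*(-32 - 27/18) = 1*(-32 - 27*1/18) = 1*(-32 - 3/2) = 1*(-67/2) = -67/2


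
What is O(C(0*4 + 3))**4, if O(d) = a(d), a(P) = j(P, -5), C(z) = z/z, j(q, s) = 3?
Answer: 81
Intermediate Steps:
C(z) = 1
a(P) = 3
O(d) = 3
O(C(0*4 + 3))**4 = 3**4 = 81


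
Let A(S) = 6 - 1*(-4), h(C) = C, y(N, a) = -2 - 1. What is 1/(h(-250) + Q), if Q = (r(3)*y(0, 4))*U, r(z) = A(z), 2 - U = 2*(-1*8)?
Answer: -1/790 ≈ -0.0012658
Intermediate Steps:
y(N, a) = -3
U = 18 (U = 2 - 2*(-1*8) = 2 - 2*(-8) = 2 - 1*(-16) = 2 + 16 = 18)
A(S) = 10 (A(S) = 6 + 4 = 10)
r(z) = 10
Q = -540 (Q = (10*(-3))*18 = -30*18 = -540)
1/(h(-250) + Q) = 1/(-250 - 540) = 1/(-790) = -1/790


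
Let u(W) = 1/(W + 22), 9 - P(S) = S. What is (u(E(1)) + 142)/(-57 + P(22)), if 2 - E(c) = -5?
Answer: -4119/2030 ≈ -2.0291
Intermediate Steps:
P(S) = 9 - S
E(c) = 7 (E(c) = 2 - 1*(-5) = 2 + 5 = 7)
u(W) = 1/(22 + W)
(u(E(1)) + 142)/(-57 + P(22)) = (1/(22 + 7) + 142)/(-57 + (9 - 1*22)) = (1/29 + 142)/(-57 + (9 - 22)) = (1/29 + 142)/(-57 - 13) = (4119/29)/(-70) = (4119/29)*(-1/70) = -4119/2030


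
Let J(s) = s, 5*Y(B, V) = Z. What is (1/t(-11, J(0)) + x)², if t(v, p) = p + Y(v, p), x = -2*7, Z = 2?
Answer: 529/4 ≈ 132.25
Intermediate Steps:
Y(B, V) = ⅖ (Y(B, V) = (⅕)*2 = ⅖)
x = -14
t(v, p) = ⅖ + p (t(v, p) = p + ⅖ = ⅖ + p)
(1/t(-11, J(0)) + x)² = (1/(⅖ + 0) - 14)² = (1/(⅖) - 14)² = (5/2 - 14)² = (-23/2)² = 529/4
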